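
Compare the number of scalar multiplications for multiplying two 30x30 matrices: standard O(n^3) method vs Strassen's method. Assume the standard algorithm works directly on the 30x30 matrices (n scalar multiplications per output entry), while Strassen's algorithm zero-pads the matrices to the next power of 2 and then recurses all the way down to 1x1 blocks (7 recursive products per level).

Matrix multiplication for 30x30 matrices:

Strassen's algorithm requires power-of-2 dimensions. Pad 30x30 to 32x32 (next power of 2).

Standard algorithm: 30^3 = 27000 multiplications
Strassen's algorithm: 7^(log2(32)) = 7^5 = 16807 multiplications
Savings: 27000 - 16807 = 10193 multiplications

Standard: 27000 multiplications (30^3). Strassen: 16807 multiplications (7^5, after padding to 32x32). Strassen reduces 8 recursive multiplications to 7 at each level.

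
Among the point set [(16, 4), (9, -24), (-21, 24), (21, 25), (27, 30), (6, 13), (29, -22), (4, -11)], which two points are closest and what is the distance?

Computing all pairwise distances among 8 points:

d((16, 4), (9, -24)) = 28.8617
d((16, 4), (-21, 24)) = 42.0595
d((16, 4), (21, 25)) = 21.587
d((16, 4), (27, 30)) = 28.2312
d((16, 4), (6, 13)) = 13.4536
d((16, 4), (29, -22)) = 29.0689
d((16, 4), (4, -11)) = 19.2094
d((9, -24), (-21, 24)) = 56.6039
d((9, -24), (21, 25)) = 50.448
d((9, -24), (27, 30)) = 56.921
d((9, -24), (6, 13)) = 37.1214
d((9, -24), (29, -22)) = 20.0998
d((9, -24), (4, -11)) = 13.9284
d((-21, 24), (21, 25)) = 42.0119
d((-21, 24), (27, 30)) = 48.3735
d((-21, 24), (6, 13)) = 29.1548
d((-21, 24), (29, -22)) = 67.9412
d((-21, 24), (4, -11)) = 43.0116
d((21, 25), (27, 30)) = 7.8102 <-- minimum
d((21, 25), (6, 13)) = 19.2094
d((21, 25), (29, -22)) = 47.676
d((21, 25), (4, -11)) = 39.8121
d((27, 30), (6, 13)) = 27.0185
d((27, 30), (29, -22)) = 52.0384
d((27, 30), (4, -11)) = 47.0106
d((6, 13), (29, -22)) = 41.8808
d((6, 13), (4, -11)) = 24.0832
d((29, -22), (4, -11)) = 27.313

Closest pair: (21, 25) and (27, 30) with distance 7.8102

The closest pair is (21, 25) and (27, 30) with Euclidean distance 7.8102. For 8 points, brute-force pairwise comparison is shown above. For large n, the divide-and-conquer algorithm (sort by x, recurse on halves, check the dividing strip) achieves O(n log n).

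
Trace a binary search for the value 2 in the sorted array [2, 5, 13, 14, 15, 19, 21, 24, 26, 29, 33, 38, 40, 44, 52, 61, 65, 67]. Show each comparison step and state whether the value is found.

Binary search for 2 in [2, 5, 13, 14, 15, 19, 21, 24, 26, 29, 33, 38, 40, 44, 52, 61, 65, 67]:

lo=0, hi=17, mid=8, arr[mid]=26 -> 26 > 2, search left half
lo=0, hi=7, mid=3, arr[mid]=14 -> 14 > 2, search left half
lo=0, hi=2, mid=1, arr[mid]=5 -> 5 > 2, search left half
lo=0, hi=0, mid=0, arr[mid]=2 -> Found target at index 0!

Binary search finds 2 at index 0 after 4 comparisons. The search repeatedly halves the search space by comparing with the middle element.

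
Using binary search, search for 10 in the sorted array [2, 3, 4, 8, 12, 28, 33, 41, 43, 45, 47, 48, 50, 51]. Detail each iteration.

Binary search for 10 in [2, 3, 4, 8, 12, 28, 33, 41, 43, 45, 47, 48, 50, 51]:

lo=0, hi=13, mid=6, arr[mid]=33 -> 33 > 10, search left half
lo=0, hi=5, mid=2, arr[mid]=4 -> 4 < 10, search right half
lo=3, hi=5, mid=4, arr[mid]=12 -> 12 > 10, search left half
lo=3, hi=3, mid=3, arr[mid]=8 -> 8 < 10, search right half
lo=4 > hi=3, target 10 not found

Binary search determines that 10 is not in the array after 4 comparisons. The search space was exhausted without finding the target.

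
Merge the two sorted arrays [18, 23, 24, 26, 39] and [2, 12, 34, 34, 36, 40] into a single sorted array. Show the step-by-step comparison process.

Merging process:

Compare 18 vs 2: take 2 from right. Merged: [2]
Compare 18 vs 12: take 12 from right. Merged: [2, 12]
Compare 18 vs 34: take 18 from left. Merged: [2, 12, 18]
Compare 23 vs 34: take 23 from left. Merged: [2, 12, 18, 23]
Compare 24 vs 34: take 24 from left. Merged: [2, 12, 18, 23, 24]
Compare 26 vs 34: take 26 from left. Merged: [2, 12, 18, 23, 24, 26]
Compare 39 vs 34: take 34 from right. Merged: [2, 12, 18, 23, 24, 26, 34]
Compare 39 vs 34: take 34 from right. Merged: [2, 12, 18, 23, 24, 26, 34, 34]
Compare 39 vs 36: take 36 from right. Merged: [2, 12, 18, 23, 24, 26, 34, 34, 36]
Compare 39 vs 40: take 39 from left. Merged: [2, 12, 18, 23, 24, 26, 34, 34, 36, 39]
Append remaining from right: [40]. Merged: [2, 12, 18, 23, 24, 26, 34, 34, 36, 39, 40]

Final merged array: [2, 12, 18, 23, 24, 26, 34, 34, 36, 39, 40]
Total comparisons: 10

The merged array is [2, 12, 18, 23, 24, 26, 34, 34, 36, 39, 40], requiring 10 comparisons. The merge step runs in O(n) time where n is the total number of elements.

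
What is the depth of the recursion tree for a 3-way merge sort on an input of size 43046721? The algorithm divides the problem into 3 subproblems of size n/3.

For divide and conquer with division factor 3:

Problem sizes at each level:
Level 0: 43046721
Level 1: 14348907
Level 2: 4782969
Level 3: 1594323
Level 4: 531441
Level 5: 177147
Level 6: 59049
Level 7: 19683
Level 8: 6561
Level 9: 2187
Level 10: 729
Level 11: 243
Level 12: 81
Level 13: 27
Level 14: 9
Level 15: 3
Level 16: 1

The root is level 0 and the size-1 base case is level 16 (the tree spans levels 0 through 16, i.e. 17 levels counting the root), so the depth is the number of divisions: log_3(43046721) = 16

The recursion tree depth is log_3(43046721) = 16. At each level, the problem size is divided by 3, so it takes 16 divisions to reduce to a base case of size 1. The algorithm makes 3 recursive calls at each level.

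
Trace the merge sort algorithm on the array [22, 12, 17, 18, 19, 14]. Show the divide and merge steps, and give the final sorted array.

Merge sort trace:

Split: [22, 12, 17, 18, 19, 14] -> [22, 12, 17] and [18, 19, 14]
  Split: [22, 12, 17] -> [22] and [12, 17]
    Split: [12, 17] -> [12] and [17]
    Merge: [12] + [17] -> [12, 17]
  Merge: [22] + [12, 17] -> [12, 17, 22]
  Split: [18, 19, 14] -> [18] and [19, 14]
    Split: [19, 14] -> [19] and [14]
    Merge: [19] + [14] -> [14, 19]
  Merge: [18] + [14, 19] -> [14, 18, 19]
Merge: [12, 17, 22] + [14, 18, 19] -> [12, 14, 17, 18, 19, 22]

Final sorted array: [12, 14, 17, 18, 19, 22]

The merge sort proceeds by recursively splitting the array and merging sorted halves.
After all merges, the sorted array is [12, 14, 17, 18, 19, 22].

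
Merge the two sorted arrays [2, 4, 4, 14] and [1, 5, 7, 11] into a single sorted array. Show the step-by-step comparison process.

Merging process:

Compare 2 vs 1: take 1 from right. Merged: [1]
Compare 2 vs 5: take 2 from left. Merged: [1, 2]
Compare 4 vs 5: take 4 from left. Merged: [1, 2, 4]
Compare 4 vs 5: take 4 from left. Merged: [1, 2, 4, 4]
Compare 14 vs 5: take 5 from right. Merged: [1, 2, 4, 4, 5]
Compare 14 vs 7: take 7 from right. Merged: [1, 2, 4, 4, 5, 7]
Compare 14 vs 11: take 11 from right. Merged: [1, 2, 4, 4, 5, 7, 11]
Append remaining from left: [14]. Merged: [1, 2, 4, 4, 5, 7, 11, 14]

Final merged array: [1, 2, 4, 4, 5, 7, 11, 14]
Total comparisons: 7

The merged array is [1, 2, 4, 4, 5, 7, 11, 14], requiring 7 comparisons. The merge step runs in O(n) time where n is the total number of elements.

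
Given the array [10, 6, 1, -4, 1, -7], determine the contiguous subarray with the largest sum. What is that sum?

Using Kadane's algorithm on [10, 6, 1, -4, 1, -7]:

Scanning through the array:
Position 1 (value 6): max_ending_here = 16, max_so_far = 16
Position 2 (value 1): max_ending_here = 17, max_so_far = 17
Position 3 (value -4): max_ending_here = 13, max_so_far = 17
Position 4 (value 1): max_ending_here = 14, max_so_far = 17
Position 5 (value -7): max_ending_here = 7, max_so_far = 17

Maximum subarray: [10, 6, 1]
Maximum sum: 17

The maximum subarray is [10, 6, 1] with sum 17. This subarray runs from index 0 to index 2.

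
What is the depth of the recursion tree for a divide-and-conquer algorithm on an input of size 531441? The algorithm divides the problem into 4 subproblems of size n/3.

For divide and conquer with division factor 3:

Problem sizes at each level:
Level 0: 531441
Level 1: 177147
Level 2: 59049
Level 3: 19683
Level 4: 6561
Level 5: 2187
Level 6: 729
Level 7: 243
Level 8: 81
Level 9: 27
Level 10: 9
Level 11: 3
Level 12: 1

The root is level 0 and the size-1 base case is level 12 (the tree spans levels 0 through 12, i.e. 13 levels counting the root), so the depth is the number of divisions: log_3(531441) = 12

The recursion tree depth is log_3(531441) = 12. At each level, the problem size is divided by 3, so it takes 12 divisions to reduce to a base case of size 1. The algorithm makes 4 recursive calls at each level.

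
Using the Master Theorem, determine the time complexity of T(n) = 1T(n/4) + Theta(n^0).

Master Theorem for T(n) = 1T(n/4) + O(n^0):

a = 1, b = 4, c = 0
log_b(a) = log_4(1) = 0.0000

Case 2: c = 0 = log_4(1) = 0.0000
T(n) = O(n^0 log n) = O(log n)

For T(n) = 1T(n/4) + O(n^0): log_4(1) = 0.0000. This is Case 2 of the Master Theorem (c = log_b(a), equal work at all levels), giving O(log n).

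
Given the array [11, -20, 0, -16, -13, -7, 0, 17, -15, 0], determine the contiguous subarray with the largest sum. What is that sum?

Using Kadane's algorithm on [11, -20, 0, -16, -13, -7, 0, 17, -15, 0]:

Scanning through the array:
Position 1 (value -20): max_ending_here = -9, max_so_far = 11
Position 2 (value 0): max_ending_here = 0, max_so_far = 11
Position 3 (value -16): max_ending_here = -16, max_so_far = 11
Position 4 (value -13): max_ending_here = -13, max_so_far = 11
Position 5 (value -7): max_ending_here = -7, max_so_far = 11
Position 6 (value 0): max_ending_here = 0, max_so_far = 11
Position 7 (value 17): max_ending_here = 17, max_so_far = 17
Position 8 (value -15): max_ending_here = 2, max_so_far = 17
Position 9 (value 0): max_ending_here = 2, max_so_far = 17

Maximum subarray: [0, 17]
Maximum sum: 17

The maximum subarray is [0, 17] with sum 17. This subarray runs from index 6 to index 7.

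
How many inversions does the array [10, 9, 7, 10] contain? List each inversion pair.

Finding inversions in [10, 9, 7, 10]:

(0, 1): arr[0]=10 > arr[1]=9
(0, 2): arr[0]=10 > arr[2]=7
(1, 2): arr[1]=9 > arr[2]=7

Total inversions: 3

The array has 3 inversion(s): (0,1), (0,2), (1,2). Each pair (i,j) satisfies i < j and arr[i] > arr[j].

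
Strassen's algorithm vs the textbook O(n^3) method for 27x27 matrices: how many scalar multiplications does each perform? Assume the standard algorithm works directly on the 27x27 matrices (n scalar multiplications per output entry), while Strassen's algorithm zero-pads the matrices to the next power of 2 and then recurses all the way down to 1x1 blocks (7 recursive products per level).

Matrix multiplication for 27x27 matrices:

Strassen's algorithm requires power-of-2 dimensions. Pad 27x27 to 32x32 (next power of 2).

Standard algorithm: 27^3 = 19683 multiplications
Strassen's algorithm: 7^(log2(32)) = 7^5 = 16807 multiplications
Savings: 19683 - 16807 = 2876 multiplications

Standard: 19683 multiplications (27^3). Strassen: 16807 multiplications (7^5, after padding to 32x32). Strassen reduces 8 recursive multiplications to 7 at each level.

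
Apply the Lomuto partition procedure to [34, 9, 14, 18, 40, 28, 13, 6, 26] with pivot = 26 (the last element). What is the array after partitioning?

Lomuto partition with pivot = 26:

Initial array: [34, 9, 14, 18, 40, 28, 13, 6, 26]

arr[0]=34 > 26: no swap
arr[1]=9 <= 26: swap with position 0, array becomes [9, 34, 14, 18, 40, 28, 13, 6, 26]
arr[2]=14 <= 26: swap with position 1, array becomes [9, 14, 34, 18, 40, 28, 13, 6, 26]
arr[3]=18 <= 26: swap with position 2, array becomes [9, 14, 18, 34, 40, 28, 13, 6, 26]
arr[4]=40 > 26: no swap
arr[5]=28 > 26: no swap
arr[6]=13 <= 26: swap with position 3, array becomes [9, 14, 18, 13, 40, 28, 34, 6, 26]
arr[7]=6 <= 26: swap with position 4, array becomes [9, 14, 18, 13, 6, 28, 34, 40, 26]

Place pivot at position 5: [9, 14, 18, 13, 6, 26, 34, 40, 28]
Pivot position: 5

After partitioning with pivot 26, the array becomes [9, 14, 18, 13, 6, 26, 34, 40, 28]. The pivot is placed at index 5. All elements to the left of the pivot are <= 26, and all elements to the right are > 26.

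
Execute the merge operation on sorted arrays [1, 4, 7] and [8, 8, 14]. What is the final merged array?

Merging process:

Compare 1 vs 8: take 1 from left. Merged: [1]
Compare 4 vs 8: take 4 from left. Merged: [1, 4]
Compare 7 vs 8: take 7 from left. Merged: [1, 4, 7]
Append remaining from right: [8, 8, 14]. Merged: [1, 4, 7, 8, 8, 14]

Final merged array: [1, 4, 7, 8, 8, 14]
Total comparisons: 3

The merged array is [1, 4, 7, 8, 8, 14], requiring 3 comparisons. The merge step runs in O(n) time where n is the total number of elements.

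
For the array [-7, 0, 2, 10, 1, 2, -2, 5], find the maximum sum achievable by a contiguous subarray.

Using Kadane's algorithm on [-7, 0, 2, 10, 1, 2, -2, 5]:

Scanning through the array:
Position 1 (value 0): max_ending_here = 0, max_so_far = 0
Position 2 (value 2): max_ending_here = 2, max_so_far = 2
Position 3 (value 10): max_ending_here = 12, max_so_far = 12
Position 4 (value 1): max_ending_here = 13, max_so_far = 13
Position 5 (value 2): max_ending_here = 15, max_so_far = 15
Position 6 (value -2): max_ending_here = 13, max_so_far = 15
Position 7 (value 5): max_ending_here = 18, max_so_far = 18

Maximum subarray: [0, 2, 10, 1, 2, -2, 5]
Maximum sum: 18

The maximum subarray is [0, 2, 10, 1, 2, -2, 5] with sum 18. This subarray runs from index 1 to index 7.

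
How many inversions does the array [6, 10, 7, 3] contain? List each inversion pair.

Finding inversions in [6, 10, 7, 3]:

(0, 3): arr[0]=6 > arr[3]=3
(1, 2): arr[1]=10 > arr[2]=7
(1, 3): arr[1]=10 > arr[3]=3
(2, 3): arr[2]=7 > arr[3]=3

Total inversions: 4

The array has 4 inversion(s): (0,3), (1,2), (1,3), (2,3). Each pair (i,j) satisfies i < j and arr[i] > arr[j].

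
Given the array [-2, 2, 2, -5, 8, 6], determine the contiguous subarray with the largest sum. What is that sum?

Using Kadane's algorithm on [-2, 2, 2, -5, 8, 6]:

Scanning through the array:
Position 1 (value 2): max_ending_here = 2, max_so_far = 2
Position 2 (value 2): max_ending_here = 4, max_so_far = 4
Position 3 (value -5): max_ending_here = -1, max_so_far = 4
Position 4 (value 8): max_ending_here = 8, max_so_far = 8
Position 5 (value 6): max_ending_here = 14, max_so_far = 14

Maximum subarray: [8, 6]
Maximum sum: 14

The maximum subarray is [8, 6] with sum 14. This subarray runs from index 4 to index 5.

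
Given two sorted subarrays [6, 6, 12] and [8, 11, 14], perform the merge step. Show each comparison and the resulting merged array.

Merging process:

Compare 6 vs 8: take 6 from left. Merged: [6]
Compare 6 vs 8: take 6 from left. Merged: [6, 6]
Compare 12 vs 8: take 8 from right. Merged: [6, 6, 8]
Compare 12 vs 11: take 11 from right. Merged: [6, 6, 8, 11]
Compare 12 vs 14: take 12 from left. Merged: [6, 6, 8, 11, 12]
Append remaining from right: [14]. Merged: [6, 6, 8, 11, 12, 14]

Final merged array: [6, 6, 8, 11, 12, 14]
Total comparisons: 5

The merged array is [6, 6, 8, 11, 12, 14], requiring 5 comparisons. The merge step runs in O(n) time where n is the total number of elements.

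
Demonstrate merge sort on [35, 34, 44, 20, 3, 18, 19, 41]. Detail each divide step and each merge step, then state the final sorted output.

Merge sort trace:

Split: [35, 34, 44, 20, 3, 18, 19, 41] -> [35, 34, 44, 20] and [3, 18, 19, 41]
  Split: [35, 34, 44, 20] -> [35, 34] and [44, 20]
    Split: [35, 34] -> [35] and [34]
    Merge: [35] + [34] -> [34, 35]
    Split: [44, 20] -> [44] and [20]
    Merge: [44] + [20] -> [20, 44]
  Merge: [34, 35] + [20, 44] -> [20, 34, 35, 44]
  Split: [3, 18, 19, 41] -> [3, 18] and [19, 41]
    Split: [3, 18] -> [3] and [18]
    Merge: [3] + [18] -> [3, 18]
    Split: [19, 41] -> [19] and [41]
    Merge: [19] + [41] -> [19, 41]
  Merge: [3, 18] + [19, 41] -> [3, 18, 19, 41]
Merge: [20, 34, 35, 44] + [3, 18, 19, 41] -> [3, 18, 19, 20, 34, 35, 41, 44]

Final sorted array: [3, 18, 19, 20, 34, 35, 41, 44]

The merge sort proceeds by recursively splitting the array and merging sorted halves.
After all merges, the sorted array is [3, 18, 19, 20, 34, 35, 41, 44].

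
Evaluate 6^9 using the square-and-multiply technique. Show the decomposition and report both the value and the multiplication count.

Computing 6^9 by squaring (build up from 6^1; each line after the first costs one multiplication):

6^1 = 6
6^2 = (6^1)^2 = 6^2 = 36
6^4 = (6^2)^2 = 36^2 = 1296
6^8 = (6^4)^2 = 1296^2 = 1679616
6^9 = 6 * 6^8 = 6 * 1679616 = 10077696

Result: 10077696
Multiplications needed: 4 (4 lines after 6^1)

6^9 = 10077696. Using exponentiation by squaring, this requires 4 multiplications. The key idea: if the exponent is even, square the half-power; if odd, multiply by the base once.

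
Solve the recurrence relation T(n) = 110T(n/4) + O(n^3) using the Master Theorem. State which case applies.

Master Theorem for T(n) = 110T(n/4) + O(n^3):

a = 110, b = 4, c = 3
log_b(a) = log_4(110) = 3.3907

Case 1: c = 3 < log_4(110) = 3.3907
T(n) = O(n^(log_4 110))

For T(n) = 110T(n/4) + O(n^3): log_4(110) = 3.3907. This is Case 1 of the Master Theorem (c < log_b(a), work dominated by leaves), giving O(n^(log_4 110)).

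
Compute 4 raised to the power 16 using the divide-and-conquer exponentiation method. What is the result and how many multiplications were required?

Computing 4^16 by squaring (build up from 4^1; each line after the first costs one multiplication):

4^1 = 4
4^2 = (4^1)^2 = 4^2 = 16
4^4 = (4^2)^2 = 16^2 = 256
4^8 = (4^4)^2 = 256^2 = 65536
4^16 = (4^8)^2 = 65536^2 = 4294967296

Result: 4294967296
Multiplications needed: 4 (4 lines after 4^1)

4^16 = 4294967296. Using exponentiation by squaring, this requires 4 multiplications. The key idea: if the exponent is even, square the half-power; if odd, multiply by the base once.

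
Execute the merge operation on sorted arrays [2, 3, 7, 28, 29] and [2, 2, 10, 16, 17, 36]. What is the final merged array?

Merging process:

Compare 2 vs 2: take 2 from left. Merged: [2]
Compare 3 vs 2: take 2 from right. Merged: [2, 2]
Compare 3 vs 2: take 2 from right. Merged: [2, 2, 2]
Compare 3 vs 10: take 3 from left. Merged: [2, 2, 2, 3]
Compare 7 vs 10: take 7 from left. Merged: [2, 2, 2, 3, 7]
Compare 28 vs 10: take 10 from right. Merged: [2, 2, 2, 3, 7, 10]
Compare 28 vs 16: take 16 from right. Merged: [2, 2, 2, 3, 7, 10, 16]
Compare 28 vs 17: take 17 from right. Merged: [2, 2, 2, 3, 7, 10, 16, 17]
Compare 28 vs 36: take 28 from left. Merged: [2, 2, 2, 3, 7, 10, 16, 17, 28]
Compare 29 vs 36: take 29 from left. Merged: [2, 2, 2, 3, 7, 10, 16, 17, 28, 29]
Append remaining from right: [36]. Merged: [2, 2, 2, 3, 7, 10, 16, 17, 28, 29, 36]

Final merged array: [2, 2, 2, 3, 7, 10, 16, 17, 28, 29, 36]
Total comparisons: 10

The merged array is [2, 2, 2, 3, 7, 10, 16, 17, 28, 29, 36], requiring 10 comparisons. The merge step runs in O(n) time where n is the total number of elements.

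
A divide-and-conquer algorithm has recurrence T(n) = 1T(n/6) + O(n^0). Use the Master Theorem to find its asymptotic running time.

Master Theorem for T(n) = 1T(n/6) + O(n^0):

a = 1, b = 6, c = 0
log_b(a) = log_6(1) = 0.0000

Case 2: c = 0 = log_6(1) = 0.0000
T(n) = O(n^0 log n) = O(log n)

For T(n) = 1T(n/6) + O(n^0): log_6(1) = 0.0000. This is Case 2 of the Master Theorem (c = log_b(a), equal work at all levels), giving O(log n).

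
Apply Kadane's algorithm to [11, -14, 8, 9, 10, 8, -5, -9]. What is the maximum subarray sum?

Using Kadane's algorithm on [11, -14, 8, 9, 10, 8, -5, -9]:

Scanning through the array:
Position 1 (value -14): max_ending_here = -3, max_so_far = 11
Position 2 (value 8): max_ending_here = 8, max_so_far = 11
Position 3 (value 9): max_ending_here = 17, max_so_far = 17
Position 4 (value 10): max_ending_here = 27, max_so_far = 27
Position 5 (value 8): max_ending_here = 35, max_so_far = 35
Position 6 (value -5): max_ending_here = 30, max_so_far = 35
Position 7 (value -9): max_ending_here = 21, max_so_far = 35

Maximum subarray: [8, 9, 10, 8]
Maximum sum: 35

The maximum subarray is [8, 9, 10, 8] with sum 35. This subarray runs from index 2 to index 5.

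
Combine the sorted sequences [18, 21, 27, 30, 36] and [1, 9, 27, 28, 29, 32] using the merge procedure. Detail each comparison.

Merging process:

Compare 18 vs 1: take 1 from right. Merged: [1]
Compare 18 vs 9: take 9 from right. Merged: [1, 9]
Compare 18 vs 27: take 18 from left. Merged: [1, 9, 18]
Compare 21 vs 27: take 21 from left. Merged: [1, 9, 18, 21]
Compare 27 vs 27: take 27 from left. Merged: [1, 9, 18, 21, 27]
Compare 30 vs 27: take 27 from right. Merged: [1, 9, 18, 21, 27, 27]
Compare 30 vs 28: take 28 from right. Merged: [1, 9, 18, 21, 27, 27, 28]
Compare 30 vs 29: take 29 from right. Merged: [1, 9, 18, 21, 27, 27, 28, 29]
Compare 30 vs 32: take 30 from left. Merged: [1, 9, 18, 21, 27, 27, 28, 29, 30]
Compare 36 vs 32: take 32 from right. Merged: [1, 9, 18, 21, 27, 27, 28, 29, 30, 32]
Append remaining from left: [36]. Merged: [1, 9, 18, 21, 27, 27, 28, 29, 30, 32, 36]

Final merged array: [1, 9, 18, 21, 27, 27, 28, 29, 30, 32, 36]
Total comparisons: 10

The merged array is [1, 9, 18, 21, 27, 27, 28, 29, 30, 32, 36], requiring 10 comparisons. The merge step runs in O(n) time where n is the total number of elements.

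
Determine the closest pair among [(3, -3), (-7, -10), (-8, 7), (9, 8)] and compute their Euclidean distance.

Computing all pairwise distances among 4 points:

d((3, -3), (-7, -10)) = 12.2066 <-- minimum
d((3, -3), (-8, 7)) = 14.8661
d((3, -3), (9, 8)) = 12.53
d((-7, -10), (-8, 7)) = 17.0294
d((-7, -10), (9, 8)) = 24.0832
d((-8, 7), (9, 8)) = 17.0294

Closest pair: (3, -3) and (-7, -10) with distance 12.2066

The closest pair is (3, -3) and (-7, -10) with Euclidean distance 12.2066. For 4 points, brute-force pairwise comparison is shown above. For large n, the divide-and-conquer algorithm (sort by x, recurse on halves, check the dividing strip) achieves O(n log n).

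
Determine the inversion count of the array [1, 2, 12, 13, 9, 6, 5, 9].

Finding inversions in [1, 2, 12, 13, 9, 6, 5, 9]:

(2, 4): arr[2]=12 > arr[4]=9
(2, 5): arr[2]=12 > arr[5]=6
(2, 6): arr[2]=12 > arr[6]=5
(2, 7): arr[2]=12 > arr[7]=9
(3, 4): arr[3]=13 > arr[4]=9
(3, 5): arr[3]=13 > arr[5]=6
(3, 6): arr[3]=13 > arr[6]=5
(3, 7): arr[3]=13 > arr[7]=9
(4, 5): arr[4]=9 > arr[5]=6
(4, 6): arr[4]=9 > arr[6]=5
(5, 6): arr[5]=6 > arr[6]=5

Total inversions: 11

The array has 11 inversion(s): (2,4), (2,5), (2,6), (2,7), (3,4), (3,5), (3,6), (3,7), (4,5), (4,6), (5,6). Each pair (i,j) satisfies i < j and arr[i] > arr[j].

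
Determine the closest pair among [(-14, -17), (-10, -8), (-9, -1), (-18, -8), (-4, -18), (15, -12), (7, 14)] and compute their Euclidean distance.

Computing all pairwise distances among 7 points:

d((-14, -17), (-10, -8)) = 9.8489
d((-14, -17), (-9, -1)) = 16.7631
d((-14, -17), (-18, -8)) = 9.8489
d((-14, -17), (-4, -18)) = 10.0499
d((-14, -17), (15, -12)) = 29.4279
d((-14, -17), (7, 14)) = 37.4433
d((-10, -8), (-9, -1)) = 7.0711 <-- minimum
d((-10, -8), (-18, -8)) = 8.0
d((-10, -8), (-4, -18)) = 11.6619
d((-10, -8), (15, -12)) = 25.318
d((-10, -8), (7, 14)) = 27.8029
d((-9, -1), (-18, -8)) = 11.4018
d((-9, -1), (-4, -18)) = 17.72
d((-9, -1), (15, -12)) = 26.4008
d((-9, -1), (7, 14)) = 21.9317
d((-18, -8), (-4, -18)) = 17.2047
d((-18, -8), (15, -12)) = 33.2415
d((-18, -8), (7, 14)) = 33.3017
d((-4, -18), (15, -12)) = 19.9249
d((-4, -18), (7, 14)) = 33.8378
d((15, -12), (7, 14)) = 27.2029

Closest pair: (-10, -8) and (-9, -1) with distance 7.0711

The closest pair is (-10, -8) and (-9, -1) with Euclidean distance 7.0711. For 7 points, brute-force pairwise comparison is shown above. For large n, the divide-and-conquer algorithm (sort by x, recurse on halves, check the dividing strip) achieves O(n log n).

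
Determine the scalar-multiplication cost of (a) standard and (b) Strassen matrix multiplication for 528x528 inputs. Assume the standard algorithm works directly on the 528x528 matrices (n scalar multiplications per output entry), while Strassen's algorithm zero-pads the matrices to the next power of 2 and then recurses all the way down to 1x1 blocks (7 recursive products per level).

Matrix multiplication for 528x528 matrices:

Strassen's algorithm requires power-of-2 dimensions. Pad 528x528 to 1024x1024 (next power of 2).

Standard algorithm: 528^3 = 147197952 multiplications
Strassen's algorithm: 7^(log2(1024)) = 7^10 = 282475249 multiplications
Difference: 147197952 - 282475249 = -135277297 (Strassen uses MORE here due to padding overhead — for small or just-over-power-of-2 n, padding can outweigh the per-level savings)

Standard: 147197952 multiplications (528^3). Strassen: 282475249 multiplications (7^10, after padding to 1024x1024). Strassen reduces 8 recursive multiplications to 7 at each level.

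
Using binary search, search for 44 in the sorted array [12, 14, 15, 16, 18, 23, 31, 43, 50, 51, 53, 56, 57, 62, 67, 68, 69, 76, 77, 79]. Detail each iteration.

Binary search for 44 in [12, 14, 15, 16, 18, 23, 31, 43, 50, 51, 53, 56, 57, 62, 67, 68, 69, 76, 77, 79]:

lo=0, hi=19, mid=9, arr[mid]=51 -> 51 > 44, search left half
lo=0, hi=8, mid=4, arr[mid]=18 -> 18 < 44, search right half
lo=5, hi=8, mid=6, arr[mid]=31 -> 31 < 44, search right half
lo=7, hi=8, mid=7, arr[mid]=43 -> 43 < 44, search right half
lo=8, hi=8, mid=8, arr[mid]=50 -> 50 > 44, search left half
lo=8 > hi=7, target 44 not found

Binary search determines that 44 is not in the array after 5 comparisons. The search space was exhausted without finding the target.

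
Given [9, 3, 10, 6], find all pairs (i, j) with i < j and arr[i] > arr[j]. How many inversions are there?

Finding inversions in [9, 3, 10, 6]:

(0, 1): arr[0]=9 > arr[1]=3
(0, 3): arr[0]=9 > arr[3]=6
(2, 3): arr[2]=10 > arr[3]=6

Total inversions: 3

The array has 3 inversion(s): (0,1), (0,3), (2,3). Each pair (i,j) satisfies i < j and arr[i] > arr[j].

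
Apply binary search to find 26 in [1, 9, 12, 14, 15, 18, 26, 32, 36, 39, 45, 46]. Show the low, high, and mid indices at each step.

Binary search for 26 in [1, 9, 12, 14, 15, 18, 26, 32, 36, 39, 45, 46]:

lo=0, hi=11, mid=5, arr[mid]=18 -> 18 < 26, search right half
lo=6, hi=11, mid=8, arr[mid]=36 -> 36 > 26, search left half
lo=6, hi=7, mid=6, arr[mid]=26 -> Found target at index 6!

Binary search finds 26 at index 6 after 3 comparisons. The search repeatedly halves the search space by comparing with the middle element.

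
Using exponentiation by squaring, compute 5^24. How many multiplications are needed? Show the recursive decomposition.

Computing 5^24 by squaring (build up from 5^1; each line after the first costs one multiplication):

5^1 = 5
5^2 = (5^1)^2 = 5^2 = 25
5^3 = 5 * 5^2 = 5 * 25 = 125
5^6 = (5^3)^2 = 125^2 = 15625
5^12 = (5^6)^2 = 15625^2 = 244140625
5^24 = (5^12)^2 = 244140625^2 = 59604644775390625

Result: 59604644775390625
Multiplications needed: 5 (5 lines after 5^1)

5^24 = 59604644775390625. Using exponentiation by squaring, this requires 5 multiplications. The key idea: if the exponent is even, square the half-power; if odd, multiply by the base once.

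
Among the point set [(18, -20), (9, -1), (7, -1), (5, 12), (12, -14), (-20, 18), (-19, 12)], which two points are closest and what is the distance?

Computing all pairwise distances among 7 points:

d((18, -20), (9, -1)) = 21.0238
d((18, -20), (7, -1)) = 21.9545
d((18, -20), (5, 12)) = 34.5398
d((18, -20), (12, -14)) = 8.4853
d((18, -20), (-20, 18)) = 53.7401
d((18, -20), (-19, 12)) = 48.9183
d((9, -1), (7, -1)) = 2.0 <-- minimum
d((9, -1), (5, 12)) = 13.6015
d((9, -1), (12, -14)) = 13.3417
d((9, -1), (-20, 18)) = 34.6699
d((9, -1), (-19, 12)) = 30.8707
d((7, -1), (5, 12)) = 13.1529
d((7, -1), (12, -14)) = 13.9284
d((7, -1), (-20, 18)) = 33.0151
d((7, -1), (-19, 12)) = 29.0689
d((5, 12), (12, -14)) = 26.9258
d((5, 12), (-20, 18)) = 25.7099
d((5, 12), (-19, 12)) = 24.0
d((12, -14), (-20, 18)) = 45.2548
d((12, -14), (-19, 12)) = 40.4599
d((-20, 18), (-19, 12)) = 6.0828

Closest pair: (9, -1) and (7, -1) with distance 2.0

The closest pair is (9, -1) and (7, -1) with Euclidean distance 2.0. For 7 points, brute-force pairwise comparison is shown above. For large n, the divide-and-conquer algorithm (sort by x, recurse on halves, check the dividing strip) achieves O(n log n).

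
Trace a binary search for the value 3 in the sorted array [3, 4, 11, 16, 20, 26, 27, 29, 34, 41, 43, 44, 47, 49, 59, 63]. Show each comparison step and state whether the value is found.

Binary search for 3 in [3, 4, 11, 16, 20, 26, 27, 29, 34, 41, 43, 44, 47, 49, 59, 63]:

lo=0, hi=15, mid=7, arr[mid]=29 -> 29 > 3, search left half
lo=0, hi=6, mid=3, arr[mid]=16 -> 16 > 3, search left half
lo=0, hi=2, mid=1, arr[mid]=4 -> 4 > 3, search left half
lo=0, hi=0, mid=0, arr[mid]=3 -> Found target at index 0!

Binary search finds 3 at index 0 after 4 comparisons. The search repeatedly halves the search space by comparing with the middle element.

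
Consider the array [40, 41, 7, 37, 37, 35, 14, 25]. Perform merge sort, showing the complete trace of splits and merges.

Merge sort trace:

Split: [40, 41, 7, 37, 37, 35, 14, 25] -> [40, 41, 7, 37] and [37, 35, 14, 25]
  Split: [40, 41, 7, 37] -> [40, 41] and [7, 37]
    Split: [40, 41] -> [40] and [41]
    Merge: [40] + [41] -> [40, 41]
    Split: [7, 37] -> [7] and [37]
    Merge: [7] + [37] -> [7, 37]
  Merge: [40, 41] + [7, 37] -> [7, 37, 40, 41]
  Split: [37, 35, 14, 25] -> [37, 35] and [14, 25]
    Split: [37, 35] -> [37] and [35]
    Merge: [37] + [35] -> [35, 37]
    Split: [14, 25] -> [14] and [25]
    Merge: [14] + [25] -> [14, 25]
  Merge: [35, 37] + [14, 25] -> [14, 25, 35, 37]
Merge: [7, 37, 40, 41] + [14, 25, 35, 37] -> [7, 14, 25, 35, 37, 37, 40, 41]

Final sorted array: [7, 14, 25, 35, 37, 37, 40, 41]

The merge sort proceeds by recursively splitting the array and merging sorted halves.
After all merges, the sorted array is [7, 14, 25, 35, 37, 37, 40, 41].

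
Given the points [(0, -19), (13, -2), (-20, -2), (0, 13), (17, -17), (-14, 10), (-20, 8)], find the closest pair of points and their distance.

Computing all pairwise distances among 7 points:

d((0, -19), (13, -2)) = 21.4009
d((0, -19), (-20, -2)) = 26.2488
d((0, -19), (0, 13)) = 32.0
d((0, -19), (17, -17)) = 17.1172
d((0, -19), (-14, 10)) = 32.2025
d((0, -19), (-20, 8)) = 33.6006
d((13, -2), (-20, -2)) = 33.0
d((13, -2), (0, 13)) = 19.8494
d((13, -2), (17, -17)) = 15.5242
d((13, -2), (-14, 10)) = 29.5466
d((13, -2), (-20, 8)) = 34.4819
d((-20, -2), (0, 13)) = 25.0
d((-20, -2), (17, -17)) = 39.9249
d((-20, -2), (-14, 10)) = 13.4164
d((-20, -2), (-20, 8)) = 10.0
d((0, 13), (17, -17)) = 34.4819
d((0, 13), (-14, 10)) = 14.3178
d((0, 13), (-20, 8)) = 20.6155
d((17, -17), (-14, 10)) = 41.1096
d((17, -17), (-20, 8)) = 44.6542
d((-14, 10), (-20, 8)) = 6.3246 <-- minimum

Closest pair: (-14, 10) and (-20, 8) with distance 6.3246

The closest pair is (-14, 10) and (-20, 8) with Euclidean distance 6.3246. For 7 points, brute-force pairwise comparison is shown above. For large n, the divide-and-conquer algorithm (sort by x, recurse on halves, check the dividing strip) achieves O(n log n).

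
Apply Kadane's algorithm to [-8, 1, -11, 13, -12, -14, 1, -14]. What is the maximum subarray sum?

Using Kadane's algorithm on [-8, 1, -11, 13, -12, -14, 1, -14]:

Scanning through the array:
Position 1 (value 1): max_ending_here = 1, max_so_far = 1
Position 2 (value -11): max_ending_here = -10, max_so_far = 1
Position 3 (value 13): max_ending_here = 13, max_so_far = 13
Position 4 (value -12): max_ending_here = 1, max_so_far = 13
Position 5 (value -14): max_ending_here = -13, max_so_far = 13
Position 6 (value 1): max_ending_here = 1, max_so_far = 13
Position 7 (value -14): max_ending_here = -13, max_so_far = 13

Maximum subarray: [13]
Maximum sum: 13

The maximum subarray is [13] with sum 13. This subarray runs from index 3 to index 3.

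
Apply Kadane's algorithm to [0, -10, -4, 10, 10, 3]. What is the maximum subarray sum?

Using Kadane's algorithm on [0, -10, -4, 10, 10, 3]:

Scanning through the array:
Position 1 (value -10): max_ending_here = -10, max_so_far = 0
Position 2 (value -4): max_ending_here = -4, max_so_far = 0
Position 3 (value 10): max_ending_here = 10, max_so_far = 10
Position 4 (value 10): max_ending_here = 20, max_so_far = 20
Position 5 (value 3): max_ending_here = 23, max_so_far = 23

Maximum subarray: [10, 10, 3]
Maximum sum: 23

The maximum subarray is [10, 10, 3] with sum 23. This subarray runs from index 3 to index 5.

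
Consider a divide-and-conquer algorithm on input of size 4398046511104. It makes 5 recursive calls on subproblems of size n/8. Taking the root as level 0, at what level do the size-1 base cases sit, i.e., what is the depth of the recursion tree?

For divide and conquer with division factor 8:

Problem sizes at each level:
Level 0: 4398046511104
Level 1: 549755813888
Level 2: 68719476736
Level 3: 8589934592
Level 4: 1073741824
Level 5: 134217728
Level 6: 16777216
Level 7: 2097152
Level 8: 262144
Level 9: 32768
Level 10: 4096
Level 11: 512
Level 12: 64
Level 13: 8
Level 14: 1

The root is level 0 and the size-1 base case is level 14 (the tree spans levels 0 through 14, i.e. 15 levels counting the root), so the depth is the number of divisions: log_8(4398046511104) = 14

The recursion tree depth is log_8(4398046511104) = 14. At each level, the problem size is divided by 8, so it takes 14 divisions to reduce to a base case of size 1. The algorithm makes 5 recursive calls at each level.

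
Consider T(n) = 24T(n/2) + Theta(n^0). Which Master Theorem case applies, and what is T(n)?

Master Theorem for T(n) = 24T(n/2) + O(n^0):

a = 24, b = 2, c = 0
log_b(a) = log_2(24) = 4.5850

Case 1: c = 0 < log_2(24) = 4.5850
T(n) = O(n^(log_2 24))

For T(n) = 24T(n/2) + O(n^0): log_2(24) = 4.5850. This is Case 1 of the Master Theorem (c < log_b(a), work dominated by leaves), giving O(n^(log_2 24)).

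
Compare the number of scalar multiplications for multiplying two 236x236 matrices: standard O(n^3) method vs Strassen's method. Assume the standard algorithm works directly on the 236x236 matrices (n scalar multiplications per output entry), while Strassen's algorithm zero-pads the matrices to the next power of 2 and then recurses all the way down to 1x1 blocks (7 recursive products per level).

Matrix multiplication for 236x236 matrices:

Strassen's algorithm requires power-of-2 dimensions. Pad 236x236 to 256x256 (next power of 2).

Standard algorithm: 236^3 = 13144256 multiplications
Strassen's algorithm: 7^(log2(256)) = 7^8 = 5764801 multiplications
Savings: 13144256 - 5764801 = 7379455 multiplications

Standard: 13144256 multiplications (236^3). Strassen: 5764801 multiplications (7^8, after padding to 256x256). Strassen reduces 8 recursive multiplications to 7 at each level.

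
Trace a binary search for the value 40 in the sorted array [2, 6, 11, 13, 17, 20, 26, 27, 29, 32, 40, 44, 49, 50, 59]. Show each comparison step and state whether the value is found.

Binary search for 40 in [2, 6, 11, 13, 17, 20, 26, 27, 29, 32, 40, 44, 49, 50, 59]:

lo=0, hi=14, mid=7, arr[mid]=27 -> 27 < 40, search right half
lo=8, hi=14, mid=11, arr[mid]=44 -> 44 > 40, search left half
lo=8, hi=10, mid=9, arr[mid]=32 -> 32 < 40, search right half
lo=10, hi=10, mid=10, arr[mid]=40 -> Found target at index 10!

Binary search finds 40 at index 10 after 4 comparisons. The search repeatedly halves the search space by comparing with the middle element.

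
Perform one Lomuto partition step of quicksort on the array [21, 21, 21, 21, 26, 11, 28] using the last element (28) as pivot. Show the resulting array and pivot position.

Lomuto partition with pivot = 28:

Initial array: [21, 21, 21, 21, 26, 11, 28]

arr[0]=21 <= 28: swap with position 0, array becomes [21, 21, 21, 21, 26, 11, 28]
arr[1]=21 <= 28: swap with position 1, array becomes [21, 21, 21, 21, 26, 11, 28]
arr[2]=21 <= 28: swap with position 2, array becomes [21, 21, 21, 21, 26, 11, 28]
arr[3]=21 <= 28: swap with position 3, array becomes [21, 21, 21, 21, 26, 11, 28]
arr[4]=26 <= 28: swap with position 4, array becomes [21, 21, 21, 21, 26, 11, 28]
arr[5]=11 <= 28: swap with position 5, array becomes [21, 21, 21, 21, 26, 11, 28]

Place pivot at position 6: [21, 21, 21, 21, 26, 11, 28]
Pivot position: 6

After partitioning with pivot 28, the array becomes [21, 21, 21, 21, 26, 11, 28]. The pivot is placed at index 6. All elements to the left of the pivot are <= 28, and all elements to the right are > 28.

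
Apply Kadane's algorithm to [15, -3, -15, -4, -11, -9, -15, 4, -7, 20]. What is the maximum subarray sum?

Using Kadane's algorithm on [15, -3, -15, -4, -11, -9, -15, 4, -7, 20]:

Scanning through the array:
Position 1 (value -3): max_ending_here = 12, max_so_far = 15
Position 2 (value -15): max_ending_here = -3, max_so_far = 15
Position 3 (value -4): max_ending_here = -4, max_so_far = 15
Position 4 (value -11): max_ending_here = -11, max_so_far = 15
Position 5 (value -9): max_ending_here = -9, max_so_far = 15
Position 6 (value -15): max_ending_here = -15, max_so_far = 15
Position 7 (value 4): max_ending_here = 4, max_so_far = 15
Position 8 (value -7): max_ending_here = -3, max_so_far = 15
Position 9 (value 20): max_ending_here = 20, max_so_far = 20

Maximum subarray: [20]
Maximum sum: 20

The maximum subarray is [20] with sum 20. This subarray runs from index 9 to index 9.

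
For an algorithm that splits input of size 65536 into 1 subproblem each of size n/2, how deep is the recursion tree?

For divide and conquer with division factor 2:

Problem sizes at each level:
Level 0: 65536
Level 1: 32768
Level 2: 16384
Level 3: 8192
Level 4: 4096
Level 5: 2048
Level 6: 1024
Level 7: 512
Level 8: 256
Level 9: 128
Level 10: 64
Level 11: 32
Level 12: 16
Level 13: 8
Level 14: 4
Level 15: 2
Level 16: 1

The root is level 0 and the size-1 base case is level 16 (the tree spans levels 0 through 16, i.e. 17 levels counting the root), so the depth is the number of divisions: log_2(65536) = 16

The recursion tree depth is log_2(65536) = 16. At each level, the problem size is divided by 2, so it takes 16 divisions to reduce to a base case of size 1. The algorithm makes 1 recursive call at each level.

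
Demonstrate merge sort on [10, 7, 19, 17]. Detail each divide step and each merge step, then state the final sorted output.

Merge sort trace:

Split: [10, 7, 19, 17] -> [10, 7] and [19, 17]
  Split: [10, 7] -> [10] and [7]
  Merge: [10] + [7] -> [7, 10]
  Split: [19, 17] -> [19] and [17]
  Merge: [19] + [17] -> [17, 19]
Merge: [7, 10] + [17, 19] -> [7, 10, 17, 19]

Final sorted array: [7, 10, 17, 19]

The merge sort proceeds by recursively splitting the array and merging sorted halves.
After all merges, the sorted array is [7, 10, 17, 19].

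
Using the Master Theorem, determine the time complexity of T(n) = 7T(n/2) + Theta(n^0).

Master Theorem for T(n) = 7T(n/2) + O(n^0):

a = 7, b = 2, c = 0
log_b(a) = log_2(7) = 2.8074

Case 1: c = 0 < log_2(7) = 2.8074
T(n) = O(n^(log_2 7))

For T(n) = 7T(n/2) + O(n^0): log_2(7) = 2.8074. This is Case 1 of the Master Theorem (c < log_b(a), work dominated by leaves), giving O(n^(log_2 7)).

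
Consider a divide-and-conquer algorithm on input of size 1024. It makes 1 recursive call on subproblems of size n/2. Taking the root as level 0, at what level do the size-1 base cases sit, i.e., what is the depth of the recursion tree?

For divide and conquer with division factor 2:

Problem sizes at each level:
Level 0: 1024
Level 1: 512
Level 2: 256
Level 3: 128
Level 4: 64
Level 5: 32
Level 6: 16
Level 7: 8
Level 8: 4
Level 9: 2
Level 10: 1

The root is level 0 and the size-1 base case is level 10 (the tree spans levels 0 through 10, i.e. 11 levels counting the root), so the depth is the number of divisions: log_2(1024) = 10

The recursion tree depth is log_2(1024) = 10. At each level, the problem size is divided by 2, so it takes 10 divisions to reduce to a base case of size 1. The algorithm makes 1 recursive call at each level.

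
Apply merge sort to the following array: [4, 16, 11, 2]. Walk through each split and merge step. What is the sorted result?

Merge sort trace:

Split: [4, 16, 11, 2] -> [4, 16] and [11, 2]
  Split: [4, 16] -> [4] and [16]
  Merge: [4] + [16] -> [4, 16]
  Split: [11, 2] -> [11] and [2]
  Merge: [11] + [2] -> [2, 11]
Merge: [4, 16] + [2, 11] -> [2, 4, 11, 16]

Final sorted array: [2, 4, 11, 16]

The merge sort proceeds by recursively splitting the array and merging sorted halves.
After all merges, the sorted array is [2, 4, 11, 16].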